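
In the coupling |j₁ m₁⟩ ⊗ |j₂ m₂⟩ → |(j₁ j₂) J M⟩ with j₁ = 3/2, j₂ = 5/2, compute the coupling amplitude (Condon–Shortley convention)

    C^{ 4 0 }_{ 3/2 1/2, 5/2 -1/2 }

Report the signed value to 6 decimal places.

+√(3/7) = +0.654654

j₁+j₂−J=0  J+j₁−j₂=3  J−j₁+j₂=5  j₁+j₂+J+1=9
(j₁±m₁, j₂±m₂, J±M) = (2,1,2,3,4,4)
P² = 1728/7
sum k=0..0:
  [0] +1/24 = 1/24
S = 1/24
C² = P²·S² = 3/7 ; C = +0.654654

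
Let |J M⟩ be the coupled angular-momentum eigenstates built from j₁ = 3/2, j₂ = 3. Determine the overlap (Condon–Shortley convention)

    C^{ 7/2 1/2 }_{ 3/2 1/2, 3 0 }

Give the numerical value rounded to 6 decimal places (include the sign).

+√(2/21) ≈ +0.308607

triangle: 1!*2!*5!/9! = 240/362880
(j±m)!: 2!*1!*3!*3!*4!*3! = 10368
prefactor² = (2J+1)*Δ*N² = 384/7
  k=0: +1/(0!*1!*1!*3!*1!*2!) = 1/12
  k=1: −1/(1!*0!*0!*2!*2!*3!) = -1/24
Σ = 1/24  ⇒  CG² = 384/7*1/24² = 2/21
CG = +√(2/21) = +0.308607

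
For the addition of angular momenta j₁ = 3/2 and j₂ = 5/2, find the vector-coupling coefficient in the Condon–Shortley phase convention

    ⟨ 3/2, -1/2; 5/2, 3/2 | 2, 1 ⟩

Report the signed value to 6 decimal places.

+0.154303

j₁+j₂−J=2  J+j₁−j₂=1  J−j₁+j₂=3  j₁+j₂+J+1=7
(j₁±m₁, j₂±m₂, J±M) = (1,2,4,1,3,1)
P² = 24/7
sum k=1..2:
  [1] −1/6 = -1/6
  [2] +1/4 = 1/4
S = 1/12
C² = P²·S² = 1/42 ; C = +0.154303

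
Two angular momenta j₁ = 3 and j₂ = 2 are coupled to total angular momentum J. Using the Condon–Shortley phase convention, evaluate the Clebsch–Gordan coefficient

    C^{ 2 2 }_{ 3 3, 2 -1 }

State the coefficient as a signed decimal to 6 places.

√[5·3!3!1!/8! · 6!0!1!3!4!0!] = √(3240/7)
  +(−1)^0/∏(0,3,0,1,3,0)! = 1/36  (running 1/36)
⟨..|..⟩ = √(3240/7)·(1/36) = +0.597614

+√(5/14) = +0.597614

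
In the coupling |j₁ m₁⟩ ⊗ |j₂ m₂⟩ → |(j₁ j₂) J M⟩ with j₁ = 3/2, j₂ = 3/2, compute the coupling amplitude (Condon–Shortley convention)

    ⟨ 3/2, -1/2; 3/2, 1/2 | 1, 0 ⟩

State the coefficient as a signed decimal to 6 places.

triangle: 2!·1!·1!/5! = 2/120
(j±m)!: 1!·2!·2!·1!·1!·1! = 4
prefactor² = (2J+1)·Δ·N² = 1/5
  k=1: −1/(1!·1!·1!·1!·0!·0!) = -1
  k=2: +1/(2!·0!·0!·0!·1!·1!) = 1/2
Σ = -1/2  ⇒  CG² = 1/5·(-1/2)² = 1/20
CG = −√(1/20) = -0.223607

-0.223607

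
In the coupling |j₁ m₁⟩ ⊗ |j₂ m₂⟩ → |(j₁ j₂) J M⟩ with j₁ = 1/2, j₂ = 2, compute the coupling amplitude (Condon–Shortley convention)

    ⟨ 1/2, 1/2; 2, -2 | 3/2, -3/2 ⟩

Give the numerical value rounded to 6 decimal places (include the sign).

j₁+j₂−J=1  J+j₁−j₂=0  J−j₁+j₂=3  j₁+j₂+J+1=5
(j₁±m₁, j₂±m₂, J±M) = (1,0,0,4,0,3)
P² = 144/5
sum k=0..0:
  [0] +1/6 = 1/6
S = 1/6
C² = P²·S² = 4/5 ; C = +0.894427

+0.894427  (= +√(4/5))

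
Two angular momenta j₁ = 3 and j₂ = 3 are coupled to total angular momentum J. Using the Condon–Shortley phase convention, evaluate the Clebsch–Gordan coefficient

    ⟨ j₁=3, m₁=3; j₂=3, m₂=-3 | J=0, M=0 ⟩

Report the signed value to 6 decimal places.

√[1·6!0!0!/7! · 6!0!0!6!0!0!] = √(518400/7)
  +(−1)^0/∏(0,6,0,0,0,0)! = 1/720  (running 1/720)
⟨..|..⟩ = √(518400/7)·(1/720) = +0.377964

+0.377964  (= +√(1/7))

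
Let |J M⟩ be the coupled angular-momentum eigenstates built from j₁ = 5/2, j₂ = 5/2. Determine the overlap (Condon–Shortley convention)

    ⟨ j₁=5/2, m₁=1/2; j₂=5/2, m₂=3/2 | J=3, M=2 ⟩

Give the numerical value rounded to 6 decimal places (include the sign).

j₁+j₂−J=2  J+j₁−j₂=3  J−j₁+j₂=3  j₁+j₂+J+1=9
(j₁±m₁, j₂±m₂, J±M) = (3,2,4,1,5,1)
P² = 48
sum k=1..2:
  [1] −1/12 = -1/12
  [2] +1/24 = 1/24
S = -1/24
C² = P²·S² = 1/12 ; C = -0.288675

-0.288675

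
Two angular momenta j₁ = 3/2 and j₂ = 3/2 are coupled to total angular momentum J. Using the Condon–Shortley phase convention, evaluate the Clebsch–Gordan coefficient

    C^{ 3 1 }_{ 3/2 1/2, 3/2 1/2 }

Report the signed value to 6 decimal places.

+0.774597

√[7·0!3!3!/7! · 2!1!2!1!4!2!] = √(48/5)
  +(−1)^0/∏(0,0,1,2,2,1)! = 1/4  (running 1/4)
⟨..|..⟩ = √(48/5)·(1/4) = +0.774597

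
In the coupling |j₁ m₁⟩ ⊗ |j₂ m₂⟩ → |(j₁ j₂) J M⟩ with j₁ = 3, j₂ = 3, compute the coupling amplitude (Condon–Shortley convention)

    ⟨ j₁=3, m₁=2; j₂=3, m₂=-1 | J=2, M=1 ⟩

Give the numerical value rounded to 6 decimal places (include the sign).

triangle: 4!*2!*2!/9! = 96/362880
(j±m)!: 5!*1!*2!*4!*3!*1! = 34560
prefactor² = (2J+1)*Δ*N² = 320/7
  k=0: +1/(0!*4!*1!*2!*1!*0!) = 1/48
  k=1: −1/(1!*3!*0!*1!*2!*1!) = -1/12
Σ = -1/16  ⇒  CG² = 320/7*(-1/16)² = 5/28
CG = −√(5/28) = -0.422577

−√(5/28) = -0.422577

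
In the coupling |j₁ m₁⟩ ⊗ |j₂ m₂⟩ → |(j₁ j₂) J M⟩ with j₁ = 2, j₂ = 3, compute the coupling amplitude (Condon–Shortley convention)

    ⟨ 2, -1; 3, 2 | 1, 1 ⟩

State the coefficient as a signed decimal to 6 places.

√[3·4!0!2!/7! · 1!3!5!1!2!0!] = √(288/7)
  +(−1)^3/∏(3,1,0,2,0,0)! = -1/12  (running -1/12)
⟨..|..⟩ = √(288/7)·(-1/12) = -0.534522

−√(2/7) ≈ -0.534522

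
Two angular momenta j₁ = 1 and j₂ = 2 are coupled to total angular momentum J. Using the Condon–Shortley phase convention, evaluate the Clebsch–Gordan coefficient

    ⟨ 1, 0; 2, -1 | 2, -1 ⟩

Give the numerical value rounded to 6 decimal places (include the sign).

triangle: 1!×1!×3!/6! = 6/720
(j±m)!: 1!×1!×1!×3!×1!×3! = 36
prefactor² = (2J+1)×Δ×N² = 3/2
  k=0: +1/(0!×1!×1!×1!×0!×2!) = 1/2
  k=1: −1/(1!×0!×0!×0!×1!×3!) = -1/6
Σ = 1/3  ⇒  CG² = 3/2×1/3² = 1/6
CG = +√(1/6) = +0.408248

+0.408248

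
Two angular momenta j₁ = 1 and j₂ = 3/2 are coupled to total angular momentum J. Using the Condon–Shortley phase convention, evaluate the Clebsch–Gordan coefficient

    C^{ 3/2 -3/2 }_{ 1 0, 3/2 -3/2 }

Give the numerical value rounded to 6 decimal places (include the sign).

j₁+j₂−J=1  J+j₁−j₂=1  J−j₁+j₂=2  j₁+j₂+J+1=5
(j₁±m₁, j₂±m₂, J±M) = (1,1,0,3,0,3)
P² = 12/5
sum k=0..0:
  [0] +1/2 = 1/2
S = 1/2
C² = P²·S² = 3/5 ; C = +0.774597

+0.774597  (= +√(3/5))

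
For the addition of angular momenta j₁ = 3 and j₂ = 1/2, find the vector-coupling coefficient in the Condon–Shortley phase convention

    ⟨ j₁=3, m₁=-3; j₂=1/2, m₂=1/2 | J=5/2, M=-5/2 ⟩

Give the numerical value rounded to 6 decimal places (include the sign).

−√(6/7) ≈ -0.925820

triangle: 1!×5!×0!/7! = 120/5040
(j±m)!: 0!×6!×1!×0!×0!×5! = 86400
prefactor² = (2J+1)×Δ×N² = 86400/7
  k=1: −1/(1!×0!×5!×0!×0!×0!) = -1/120
Σ = -1/120  ⇒  CG² = 86400/7×(-1/120)² = 6/7
CG = −√(6/7) = -0.925820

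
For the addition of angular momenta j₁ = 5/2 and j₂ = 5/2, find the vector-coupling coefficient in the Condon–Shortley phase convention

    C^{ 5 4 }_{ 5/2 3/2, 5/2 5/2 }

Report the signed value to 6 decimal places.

√[11·0!5!5!/11! · 4!1!5!0!9!1!] = √(4147200)
  +(−1)^0/∏(0,0,1,5,4,0)! = 1/2880  (running 1/2880)
⟨..|..⟩ = √(4147200)·(1/2880) = +0.707107

+0.707107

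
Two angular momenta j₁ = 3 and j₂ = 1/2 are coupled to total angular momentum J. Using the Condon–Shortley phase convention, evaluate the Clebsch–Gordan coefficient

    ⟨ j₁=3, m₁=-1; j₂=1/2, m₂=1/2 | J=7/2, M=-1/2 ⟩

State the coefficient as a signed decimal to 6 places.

j₁+j₂−J=0  J+j₁−j₂=6  J−j₁+j₂=1  j₁+j₂+J+1=8
(j₁±m₁, j₂±m₂, J±M) = (2,4,1,0,3,4)
P² = 6912/7
sum k=0..0:
  [0] +1/48 = 1/48
S = 1/48
C² = P²·S² = 3/7 ; C = +0.654654

+0.654654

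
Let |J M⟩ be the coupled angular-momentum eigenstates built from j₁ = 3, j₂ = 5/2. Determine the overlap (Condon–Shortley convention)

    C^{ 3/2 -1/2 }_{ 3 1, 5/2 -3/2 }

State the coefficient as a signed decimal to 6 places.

-0.483046  (= −√(7/30))

j₁+j₂−J=4  J+j₁−j₂=2  J−j₁+j₂=1  j₁+j₂+J+1=8
(j₁±m₁, j₂±m₂, J±M) = (4,2,1,4,1,2)
P² = 384/35
sum k=0..1:
  [0] +1/48 = 1/48
  [1] −1/6 = -1/6
S = -7/48
C² = P²·S² = 7/30 ; C = -0.483046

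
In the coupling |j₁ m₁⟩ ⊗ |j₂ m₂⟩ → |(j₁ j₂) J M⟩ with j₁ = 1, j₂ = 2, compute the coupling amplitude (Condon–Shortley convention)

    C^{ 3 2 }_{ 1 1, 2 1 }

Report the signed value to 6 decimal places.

j₁+j₂−J=0  J+j₁−j₂=2  J−j₁+j₂=4  j₁+j₂+J+1=7
(j₁±m₁, j₂±m₂, J±M) = (2,0,3,1,5,1)
P² = 96
sum k=0..0:
  [0] +1/12 = 1/12
S = 1/12
C² = P²·S² = 2/3 ; C = +0.816497

+√(2/3) = +0.816497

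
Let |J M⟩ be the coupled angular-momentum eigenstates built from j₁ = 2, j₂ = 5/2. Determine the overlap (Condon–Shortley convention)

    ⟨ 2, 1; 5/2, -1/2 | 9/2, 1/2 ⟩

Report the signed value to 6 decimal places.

√[10·0!4!5!/10! · 3!1!2!3!5!4!] = √(11520/7)
  +(−1)^0/∏(0,0,1,2,3,3)! = 1/72  (running 1/72)
⟨..|..⟩ = √(11520/7)·(1/72) = +0.563436

+0.563436  (= +√(20/63))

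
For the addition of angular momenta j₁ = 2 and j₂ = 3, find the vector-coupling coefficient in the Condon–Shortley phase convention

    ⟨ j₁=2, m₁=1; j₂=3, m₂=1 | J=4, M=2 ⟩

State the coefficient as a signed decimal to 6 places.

√[9·1!3!5!/10! · 3!1!4!2!6!2!] = √(5184/7)
  +(−1)^0/∏(0,1,1,4,2,1)! = 1/48  (running 1/48)
  +(−1)^1/∏(1,0,0,3,3,2)! = -1/72  (running 1/144)
⟨..|..⟩ = √(5184/7)·(1/144) = +0.188982

+0.188982  (= +√(1/28))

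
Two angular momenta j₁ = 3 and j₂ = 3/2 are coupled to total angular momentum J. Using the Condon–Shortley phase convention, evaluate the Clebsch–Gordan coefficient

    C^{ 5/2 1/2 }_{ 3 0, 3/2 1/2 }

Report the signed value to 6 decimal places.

−√(6/35) = -0.414039

j₁+j₂−J=2  J+j₁−j₂=4  J−j₁+j₂=1  j₁+j₂+J+1=8
(j₁±m₁, j₂±m₂, J±M) = (3,3,2,1,3,2)
P² = 216/35
sum k=1..2:
  [1] −1/4 = -1/4
  [2] +1/12 = 1/12
S = -1/6
C² = P²·S² = 6/35 ; C = -0.414039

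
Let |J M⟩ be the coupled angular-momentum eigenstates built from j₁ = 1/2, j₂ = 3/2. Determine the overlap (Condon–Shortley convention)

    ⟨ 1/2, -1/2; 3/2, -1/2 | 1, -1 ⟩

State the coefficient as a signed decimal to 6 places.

-0.500000

√[3·1!0!2!/4! · 0!1!1!2!0!2!] = √(1)
  +(−1)^1/∏(1,0,0,0,0,2)! = -1/2  (running -1/2)
⟨..|..⟩ = √(1)·(-1/2) = -0.500000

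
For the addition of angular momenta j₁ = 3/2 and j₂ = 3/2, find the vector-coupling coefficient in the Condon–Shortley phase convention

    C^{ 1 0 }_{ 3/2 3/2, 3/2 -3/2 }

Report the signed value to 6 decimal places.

+0.670820

j₁+j₂−J=2  J+j₁−j₂=1  J−j₁+j₂=1  j₁+j₂+J+1=5
(j₁±m₁, j₂±m₂, J±M) = (3,0,0,3,1,1)
P² = 9/5
sum k=0..0:
  [0] +1/2 = 1/2
S = 1/2
C² = P²·S² = 9/20 ; C = +0.670820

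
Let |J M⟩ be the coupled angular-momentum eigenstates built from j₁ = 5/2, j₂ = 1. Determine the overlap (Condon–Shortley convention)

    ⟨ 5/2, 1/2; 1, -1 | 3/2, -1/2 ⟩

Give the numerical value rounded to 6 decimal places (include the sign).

√[4·2!3!0!/6! · 3!2!0!2!1!2!] = √(16/5)
  +(−1)^0/∏(0,2,2,0,1,0)! = 1/4  (running 1/4)
⟨..|..⟩ = √(16/5)·(1/4) = +0.447214

+0.447214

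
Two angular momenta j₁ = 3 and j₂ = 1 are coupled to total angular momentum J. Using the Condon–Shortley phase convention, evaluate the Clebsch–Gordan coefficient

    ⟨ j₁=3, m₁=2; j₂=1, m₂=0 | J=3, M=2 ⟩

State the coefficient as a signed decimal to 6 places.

+0.577350  (= +√(1/3))

√[7·1!5!1!/8! · 5!1!1!1!5!1!] = √(300)
  +(−1)^0/∏(0,1,1,1,4,0)! = 1/24  (running 1/24)
  +(−1)^1/∏(1,0,0,0,5,1)! = -1/120  (running 1/30)
⟨..|..⟩ = √(300)·(1/30) = +0.577350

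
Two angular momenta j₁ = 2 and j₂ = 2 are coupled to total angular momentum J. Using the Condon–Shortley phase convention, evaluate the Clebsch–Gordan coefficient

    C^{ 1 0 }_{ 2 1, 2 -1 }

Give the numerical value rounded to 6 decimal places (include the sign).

j₁+j₂−J=3  J+j₁−j₂=1  J−j₁+j₂=1  j₁+j₂+J+1=6
(j₁±m₁, j₂±m₂, J±M) = (3,1,1,3,1,1)
P² = 9/10
sum k=0..1:
  [0] +1/6 = 1/6
  [1] −1/2 = -1/2
S = -1/3
C² = P²·S² = 1/10 ; C = -0.316228

-0.316228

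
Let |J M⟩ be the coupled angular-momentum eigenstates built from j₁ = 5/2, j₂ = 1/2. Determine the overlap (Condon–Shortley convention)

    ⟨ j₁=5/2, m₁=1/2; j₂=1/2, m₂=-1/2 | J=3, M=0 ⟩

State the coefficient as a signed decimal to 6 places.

+0.707107  (= +√(1/2))

triangle: 0!·5!·1!/7! = 120/5040
(j±m)!: 3!·2!·0!·1!·3!·3! = 432
prefactor² = (2J+1)·Δ·N² = 72
  k=0: +1/(0!·0!·2!·0!·3!·1!) = 1/12
Σ = 1/12  ⇒  CG² = 72·1/12² = 1/2
CG = +√(1/2) = +0.707107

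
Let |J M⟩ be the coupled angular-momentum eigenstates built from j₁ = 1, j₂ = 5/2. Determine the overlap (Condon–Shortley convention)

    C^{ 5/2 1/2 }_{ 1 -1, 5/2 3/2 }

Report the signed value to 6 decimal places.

j₁+j₂−J=1  J+j₁−j₂=1  J−j₁+j₂=4  j₁+j₂+J+1=7
(j₁±m₁, j₂±m₂, J±M) = (0,2,4,1,3,2)
P² = 576/35
sum k=1..1:
  [1] −1/6 = -1/6
S = -1/6
C² = P²·S² = 16/35 ; C = -0.676123

-0.676123  (= −√(16/35))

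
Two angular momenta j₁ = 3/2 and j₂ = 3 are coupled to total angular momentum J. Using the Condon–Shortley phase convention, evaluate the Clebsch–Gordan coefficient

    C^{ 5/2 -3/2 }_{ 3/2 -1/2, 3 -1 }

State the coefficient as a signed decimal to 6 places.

-0.591608

√[6·2!1!4!/8! · 1!2!2!4!1!4!] = √(576/35)
  +(−1)^1/∏(1,1,1,1,0,3)! = -1/6  (running -1/6)
  +(−1)^2/∏(2,0,0,0,1,4)! = 1/48  (running -7/48)
⟨..|..⟩ = √(576/35)·(-7/48) = -0.591608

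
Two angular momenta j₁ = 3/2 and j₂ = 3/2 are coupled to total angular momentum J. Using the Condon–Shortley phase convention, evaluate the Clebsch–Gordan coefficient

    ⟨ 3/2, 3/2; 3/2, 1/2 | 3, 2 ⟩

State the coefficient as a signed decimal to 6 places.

√[7·0!3!3!/7! · 3!0!2!1!5!1!] = √(72)
  +(−1)^0/∏(0,0,0,2,3,1)! = 1/12  (running 1/12)
⟨..|..⟩ = √(72)·(1/12) = +0.707107

+0.707107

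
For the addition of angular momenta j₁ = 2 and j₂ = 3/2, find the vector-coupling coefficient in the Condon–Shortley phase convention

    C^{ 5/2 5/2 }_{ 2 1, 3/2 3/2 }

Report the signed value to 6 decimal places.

j₁+j₂−J=1  J+j₁−j₂=3  J−j₁+j₂=2  j₁+j₂+J+1=7
(j₁±m₁, j₂±m₂, J±M) = (3,1,3,0,5,0)
P² = 432/7
sum k=1..1:
  [1] −1/12 = -1/12
S = -1/12
C² = P²·S² = 3/7 ; C = -0.654654

-0.654654  (= −√(3/7))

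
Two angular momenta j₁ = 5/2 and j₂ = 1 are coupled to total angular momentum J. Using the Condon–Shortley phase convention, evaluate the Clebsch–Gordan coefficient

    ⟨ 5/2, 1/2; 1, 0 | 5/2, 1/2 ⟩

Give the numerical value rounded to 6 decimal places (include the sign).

+√(1/35) = +0.169031

j₁+j₂−J=1  J+j₁−j₂=4  J−j₁+j₂=1  j₁+j₂+J+1=7
(j₁±m₁, j₂±m₂, J±M) = (3,2,1,1,3,2)
P² = 144/35
sum k=0..1:
  [0] +1/4 = 1/4
  [1] −1/6 = -1/6
S = 1/12
C² = P²·S² = 1/35 ; C = +0.169031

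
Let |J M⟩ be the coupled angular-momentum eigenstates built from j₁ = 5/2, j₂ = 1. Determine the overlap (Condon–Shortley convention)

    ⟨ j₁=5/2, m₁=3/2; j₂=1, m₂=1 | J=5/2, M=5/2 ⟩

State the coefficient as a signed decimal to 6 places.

√[6·1!4!1!/7! · 4!1!2!0!5!0!] = √(1152/7)
  +(−1)^1/∏(1,0,0,1,4,0)! = -1/24  (running -1/24)
⟨..|..⟩ = √(1152/7)·(-1/24) = -0.534522

-0.534522  (= −√(2/7))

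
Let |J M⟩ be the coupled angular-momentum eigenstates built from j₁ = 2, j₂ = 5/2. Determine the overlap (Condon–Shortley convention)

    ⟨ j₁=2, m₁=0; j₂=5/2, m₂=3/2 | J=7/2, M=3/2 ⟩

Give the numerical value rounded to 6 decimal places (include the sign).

−√(2/7) = -0.534522

j₁+j₂−J=1  J+j₁−j₂=3  J−j₁+j₂=4  j₁+j₂+J+1=9
(j₁±m₁, j₂±m₂, J±M) = (2,2,4,1,5,2)
P² = 512/7
sum k=0..1:
  [0] +1/48 = 1/48
  [1] −1/12 = -1/12
S = -1/16
C² = P²·S² = 2/7 ; C = -0.534522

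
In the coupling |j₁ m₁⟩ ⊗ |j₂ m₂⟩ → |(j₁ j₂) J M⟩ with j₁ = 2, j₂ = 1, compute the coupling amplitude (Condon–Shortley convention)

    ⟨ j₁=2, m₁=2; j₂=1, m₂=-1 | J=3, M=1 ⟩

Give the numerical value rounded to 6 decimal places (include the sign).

+√(1/15) ≈ +0.258199

j₁+j₂−J=0  J+j₁−j₂=4  J−j₁+j₂=2  j₁+j₂+J+1=7
(j₁±m₁, j₂±m₂, J±M) = (4,0,0,2,4,2)
P² = 768/5
sum k=0..0:
  [0] +1/48 = 1/48
S = 1/48
C² = P²·S² = 1/15 ; C = +0.258199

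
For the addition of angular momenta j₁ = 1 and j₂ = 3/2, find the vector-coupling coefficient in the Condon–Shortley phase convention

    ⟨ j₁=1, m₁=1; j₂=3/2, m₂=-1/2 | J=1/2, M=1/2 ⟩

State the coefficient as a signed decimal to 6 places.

√[2·2!0!1!/4! · 2!0!1!2!1!0!] = √(2/3)
  +(−1)^0/∏(0,2,0,1,0,0)! = 1/2  (running 1/2)
⟨..|..⟩ = √(2/3)·(1/2) = +0.408248

+0.408248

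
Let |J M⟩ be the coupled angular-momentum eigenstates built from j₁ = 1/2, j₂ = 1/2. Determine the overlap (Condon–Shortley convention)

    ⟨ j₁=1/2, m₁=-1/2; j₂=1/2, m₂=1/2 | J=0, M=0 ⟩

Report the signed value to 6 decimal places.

triangle: 1!·0!·0!/2! = 1/2
(j±m)!: 0!·1!·1!·0!·0!·0! = 1
prefactor² = (2J+1)·Δ·N² = 1/2
  k=1: −1/(1!·0!·0!·0!·0!·0!) = -1
Σ = -1  ⇒  CG² = 1/2·(-1)² = 1/2
CG = −√(1/2) = -0.707107

-0.707107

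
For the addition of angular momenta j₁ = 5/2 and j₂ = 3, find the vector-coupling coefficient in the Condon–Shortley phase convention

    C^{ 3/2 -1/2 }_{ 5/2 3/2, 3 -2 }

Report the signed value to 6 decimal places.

-0.218218

j₁+j₂−J=4  J+j₁−j₂=1  J−j₁+j₂=2  j₁+j₂+J+1=8
(j₁±m₁, j₂±m₂, J±M) = (4,1,1,5,1,2)
P² = 192/7
sum k=0..1:
  [0] +1/24 = 1/24
  [1] −1/12 = -1/12
S = -1/24
C² = P²·S² = 1/21 ; C = -0.218218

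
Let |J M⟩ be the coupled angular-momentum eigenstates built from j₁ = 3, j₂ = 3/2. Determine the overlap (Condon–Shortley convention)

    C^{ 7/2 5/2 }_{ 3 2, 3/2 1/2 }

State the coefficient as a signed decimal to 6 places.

+0.377964

j₁+j₂−J=1  J+j₁−j₂=5  J−j₁+j₂=2  j₁+j₂+J+1=9
(j₁±m₁, j₂±m₂, J±M) = (5,1,2,1,6,1)
P² = 6400/7
sum k=0..1:
  [0] +1/48 = 1/48
  [1] −1/120 = -1/120
S = 1/80
C² = P²·S² = 1/7 ; C = +0.377964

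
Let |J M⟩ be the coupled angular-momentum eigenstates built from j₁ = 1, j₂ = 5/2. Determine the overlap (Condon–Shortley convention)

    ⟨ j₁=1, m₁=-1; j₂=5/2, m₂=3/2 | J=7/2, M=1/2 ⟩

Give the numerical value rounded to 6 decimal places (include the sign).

+√(1/7) ≈ +0.377964

j₁+j₂−J=0  J+j₁−j₂=2  J−j₁+j₂=5  j₁+j₂+J+1=8
(j₁±m₁, j₂±m₂, J±M) = (0,2,4,1,4,3)
P² = 2304/7
sum k=0..0:
  [0] +1/48 = 1/48
S = 1/48
C² = P²·S² = 1/7 ; C = +0.377964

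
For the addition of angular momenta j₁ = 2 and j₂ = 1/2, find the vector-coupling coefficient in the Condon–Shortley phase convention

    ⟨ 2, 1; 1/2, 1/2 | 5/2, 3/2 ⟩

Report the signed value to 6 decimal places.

triangle: 0!×4!×1!/6! = 24/720
(j±m)!: 3!×1!×1!×0!×4!×1! = 144
prefactor² = (2J+1)×Δ×N² = 144/5
  k=0: +1/(0!×0!×1!×1!×3!×0!) = 1/6
Σ = 1/6  ⇒  CG² = 144/5×1/6² = 4/5
CG = +√(4/5) = +0.894427

+0.894427  (= +√(4/5))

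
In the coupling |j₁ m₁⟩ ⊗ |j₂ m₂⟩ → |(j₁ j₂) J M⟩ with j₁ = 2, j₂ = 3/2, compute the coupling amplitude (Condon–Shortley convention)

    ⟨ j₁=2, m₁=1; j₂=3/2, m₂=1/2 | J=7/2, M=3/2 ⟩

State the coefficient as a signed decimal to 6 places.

+√(4/7) ≈ +0.755929

√[8·0!4!3!/8! · 3!1!2!1!5!2!] = √(576/7)
  +(−1)^0/∏(0,0,1,2,3,1)! = 1/12  (running 1/12)
⟨..|..⟩ = √(576/7)·(1/12) = +0.755929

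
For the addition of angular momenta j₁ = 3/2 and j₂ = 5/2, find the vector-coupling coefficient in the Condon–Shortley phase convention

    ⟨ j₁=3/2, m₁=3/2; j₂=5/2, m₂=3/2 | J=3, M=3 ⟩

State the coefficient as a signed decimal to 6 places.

j₁+j₂−J=1  J+j₁−j₂=2  J−j₁+j₂=4  j₁+j₂+J+1=8
(j₁±m₁, j₂±m₂, J±M) = (3,0,4,1,6,0)
P² = 864
sum k=0..0:
  [0] +1/48 = 1/48
S = 1/48
C² = P²·S² = 3/8 ; C = +0.612372

+√(3/8) ≈ +0.612372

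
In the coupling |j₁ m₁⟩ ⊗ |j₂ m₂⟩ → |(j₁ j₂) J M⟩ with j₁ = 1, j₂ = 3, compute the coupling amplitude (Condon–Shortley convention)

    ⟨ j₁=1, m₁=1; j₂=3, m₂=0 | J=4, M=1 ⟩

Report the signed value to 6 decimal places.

+0.597614

√[9·0!2!6!/9! · 2!0!3!3!5!3!] = √(12960/7)
  +(−1)^0/∏(0,0,0,3,2,3)! = 1/72  (running 1/72)
⟨..|..⟩ = √(12960/7)·(1/72) = +0.597614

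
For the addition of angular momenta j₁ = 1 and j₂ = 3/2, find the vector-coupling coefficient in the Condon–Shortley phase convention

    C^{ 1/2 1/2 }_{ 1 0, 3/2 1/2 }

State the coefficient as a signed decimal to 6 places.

−√(1/3) ≈ -0.577350

j₁+j₂−J=2  J+j₁−j₂=0  J−j₁+j₂=1  j₁+j₂+J+1=4
(j₁±m₁, j₂±m₂, J±M) = (1,1,2,1,1,0)
P² = 1/3
sum k=1..1:
  [1] −1/1 = -1
S = -1
C² = P²·S² = 1/3 ; C = -0.577350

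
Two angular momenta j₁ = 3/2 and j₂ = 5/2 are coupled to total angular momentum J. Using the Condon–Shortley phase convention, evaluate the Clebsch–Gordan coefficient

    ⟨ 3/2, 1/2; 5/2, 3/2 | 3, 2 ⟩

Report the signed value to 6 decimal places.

−√(1/12) ≈ -0.288675

triangle: 1!·2!·4!/8! = 48/40320
(j±m)!: 2!·1!·4!·1!·5!·1! = 5760
prefactor² = (2J+1)·Δ·N² = 48
  k=0: +1/(0!·1!·1!·4!·1!·0!) = 1/24
  k=1: −1/(1!·0!·0!·3!·2!·1!) = -1/12
Σ = -1/24  ⇒  CG² = 48·(-1/24)² = 1/12
CG = −√(1/12) = -0.288675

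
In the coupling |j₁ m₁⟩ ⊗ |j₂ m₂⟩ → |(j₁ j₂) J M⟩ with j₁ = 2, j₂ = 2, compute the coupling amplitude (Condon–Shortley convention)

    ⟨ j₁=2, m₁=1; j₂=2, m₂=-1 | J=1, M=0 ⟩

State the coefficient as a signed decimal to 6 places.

√[3·3!1!1!/6! · 3!1!1!3!1!1!] = √(9/10)
  +(−1)^0/∏(0,3,1,1,0,0)! = 1/6  (running 1/6)
  +(−1)^1/∏(1,2,0,0,1,1)! = -1/2  (running -1/3)
⟨..|..⟩ = √(9/10)·(-1/3) = -0.316228

−√(1/10) ≈ -0.316228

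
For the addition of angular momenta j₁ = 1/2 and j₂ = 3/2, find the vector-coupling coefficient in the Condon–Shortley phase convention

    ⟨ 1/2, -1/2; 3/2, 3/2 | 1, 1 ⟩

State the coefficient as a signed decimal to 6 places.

j₁+j₂−J=1  J+j₁−j₂=0  J−j₁+j₂=2  j₁+j₂+J+1=4
(j₁±m₁, j₂±m₂, J±M) = (0,1,3,0,2,0)
P² = 3
sum k=1..1:
  [1] −1/2 = -1/2
S = -1/2
C² = P²·S² = 3/4 ; C = -0.866025

-0.866025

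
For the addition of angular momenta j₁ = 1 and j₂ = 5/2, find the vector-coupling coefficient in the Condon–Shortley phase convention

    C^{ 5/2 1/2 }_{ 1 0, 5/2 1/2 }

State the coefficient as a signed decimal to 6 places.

√[6·1!1!4!/7! · 1!1!3!2!3!2!] = √(144/35)
  +(−1)^0/∏(0,1,1,3,0,1)! = 1/6  (running 1/6)
  +(−1)^1/∏(1,0,0,2,1,2)! = -1/4  (running -1/12)
⟨..|..⟩ = √(144/35)·(-1/12) = -0.169031

-0.169031  (= −√(1/35))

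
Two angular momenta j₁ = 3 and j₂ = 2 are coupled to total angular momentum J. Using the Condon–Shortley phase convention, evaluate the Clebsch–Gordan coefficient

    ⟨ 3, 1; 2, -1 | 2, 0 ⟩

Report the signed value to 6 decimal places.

j₁+j₂−J=3  J+j₁−j₂=3  J−j₁+j₂=1  j₁+j₂+J+1=8
(j₁±m₁, j₂±m₂, J±M) = (4,2,1,3,2,2)
P² = 36/7
sum k=0..1:
  [0] +1/12 = 1/12
  [1] −1/4 = -1/4
S = -1/6
C² = P²·S² = 1/7 ; C = -0.377964

−√(1/7) ≈ -0.377964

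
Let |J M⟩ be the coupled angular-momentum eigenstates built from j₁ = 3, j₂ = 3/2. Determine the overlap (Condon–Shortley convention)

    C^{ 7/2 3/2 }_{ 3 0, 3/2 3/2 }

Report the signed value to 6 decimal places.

√[8·1!5!2!/9! · 3!3!3!0!5!2!] = √(1920/7)
  +(−1)^1/∏(1,0,2,2,3,0)! = -1/24  (running -1/24)
⟨..|..⟩ = √(1920/7)·(-1/24) = -0.690066

−√(10/21) ≈ -0.690066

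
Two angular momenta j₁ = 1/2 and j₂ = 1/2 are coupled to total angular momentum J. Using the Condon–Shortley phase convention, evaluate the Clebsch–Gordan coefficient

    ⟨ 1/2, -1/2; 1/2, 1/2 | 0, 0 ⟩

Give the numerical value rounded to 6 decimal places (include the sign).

−√(1/2) ≈ -0.707107

j₁+j₂−J=1  J+j₁−j₂=0  J−j₁+j₂=0  j₁+j₂+J+1=2
(j₁±m₁, j₂±m₂, J±M) = (0,1,1,0,0,0)
P² = 1/2
sum k=1..1:
  [1] −1/1 = -1
S = -1
C² = P²·S² = 1/2 ; C = -0.707107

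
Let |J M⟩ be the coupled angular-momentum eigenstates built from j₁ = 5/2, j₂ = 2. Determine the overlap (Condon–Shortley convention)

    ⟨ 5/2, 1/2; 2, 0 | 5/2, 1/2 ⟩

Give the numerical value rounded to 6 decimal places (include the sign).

-0.478091  (= −√(8/35))

triangle: 2!*3!*2!/8! = 24/40320
(j±m)!: 3!*2!*2!*2!*3!*2! = 576
prefactor² = (2J+1)*Δ*N² = 72/35
  k=0: +1/(0!*2!*2!*2!*1!*0!) = 1/8
  k=1: −1/(1!*1!*1!*1!*2!*1!) = -1/2
  k=2: +1/(2!*0!*0!*0!*3!*2!) = 1/24
Σ = -1/3  ⇒  CG² = 72/35*(-1/3)² = 8/35
CG = −√(8/35) = -0.478091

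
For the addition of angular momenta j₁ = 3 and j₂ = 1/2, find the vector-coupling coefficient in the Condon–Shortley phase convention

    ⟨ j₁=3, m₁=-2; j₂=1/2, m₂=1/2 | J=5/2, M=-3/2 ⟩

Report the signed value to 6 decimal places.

−√(5/7) = -0.845154

j₁+j₂−J=1  J+j₁−j₂=5  J−j₁+j₂=0  j₁+j₂+J+1=7
(j₁±m₁, j₂±m₂, J±M) = (1,5,1,0,1,4)
P² = 2880/7
sum k=1..1:
  [1] −1/24 = -1/24
S = -1/24
C² = P²·S² = 5/7 ; C = -0.845154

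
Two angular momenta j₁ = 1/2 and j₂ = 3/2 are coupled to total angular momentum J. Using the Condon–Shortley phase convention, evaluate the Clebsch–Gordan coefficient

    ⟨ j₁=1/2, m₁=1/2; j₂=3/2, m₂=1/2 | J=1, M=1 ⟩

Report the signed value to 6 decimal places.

+0.500000  (= +√(1/4))

triangle: 1!*0!*2!/4! = 2/24
(j±m)!: 1!*0!*2!*1!*2!*0! = 4
prefactor² = (2J+1)*Δ*N² = 1
  k=0: +1/(0!*1!*0!*2!*0!*0!) = 1/2
Σ = 1/2  ⇒  CG² = 1*1/2² = 1/4
CG = +√(1/4) = +0.500000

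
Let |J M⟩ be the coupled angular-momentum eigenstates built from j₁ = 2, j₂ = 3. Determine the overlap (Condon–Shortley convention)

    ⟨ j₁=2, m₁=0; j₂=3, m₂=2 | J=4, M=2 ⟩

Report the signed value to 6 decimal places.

triangle: 1!×3!×5!/10! = 720/3628800
(j±m)!: 2!×2!×5!×1!×6!×2! = 691200
prefactor² = (2J+1)×Δ×N² = 8640/7
  k=0: +1/(0!×1!×2!×5!×1!×0!) = 1/240
  k=1: −1/(1!×0!×1!×4!×2!×1!) = -1/48
Σ = -1/60  ⇒  CG² = 8640/7×(-1/60)² = 12/35
CG = −√(12/35) = -0.585540

-0.585540  (= −√(12/35))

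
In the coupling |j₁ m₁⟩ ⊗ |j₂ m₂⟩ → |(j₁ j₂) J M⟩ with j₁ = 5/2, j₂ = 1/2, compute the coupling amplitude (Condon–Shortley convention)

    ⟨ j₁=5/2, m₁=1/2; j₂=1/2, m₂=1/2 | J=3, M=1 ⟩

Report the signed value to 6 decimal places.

√[7·0!5!1!/7! · 3!2!1!0!4!2!] = √(96)
  +(−1)^0/∏(0,0,2,1,3,0)! = 1/12  (running 1/12)
⟨..|..⟩ = √(96)·(1/12) = +0.816497

+√(2/3) = +0.816497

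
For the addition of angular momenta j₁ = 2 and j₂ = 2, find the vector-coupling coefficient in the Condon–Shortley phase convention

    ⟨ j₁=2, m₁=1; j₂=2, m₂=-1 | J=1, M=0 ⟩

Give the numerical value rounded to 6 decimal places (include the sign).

−√(1/10) = -0.316228

√[3·3!1!1!/6! · 3!1!1!3!1!1!] = √(9/10)
  +(−1)^0/∏(0,3,1,1,0,0)! = 1/6  (running 1/6)
  +(−1)^1/∏(1,2,0,0,1,1)! = -1/2  (running -1/3)
⟨..|..⟩ = √(9/10)·(-1/3) = -0.316228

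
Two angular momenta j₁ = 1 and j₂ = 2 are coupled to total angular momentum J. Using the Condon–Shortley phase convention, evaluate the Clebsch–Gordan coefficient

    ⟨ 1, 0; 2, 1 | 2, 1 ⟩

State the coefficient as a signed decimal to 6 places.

√[5·1!1!3!/6! · 1!1!3!1!3!1!] = √(3/2)
  +(−1)^0/∏(0,1,1,3,0,0)! = 1/6  (running 1/6)
  +(−1)^1/∏(1,0,0,2,1,1)! = -1/2  (running -1/3)
⟨..|..⟩ = √(3/2)·(-1/3) = -0.408248

−√(1/6) ≈ -0.408248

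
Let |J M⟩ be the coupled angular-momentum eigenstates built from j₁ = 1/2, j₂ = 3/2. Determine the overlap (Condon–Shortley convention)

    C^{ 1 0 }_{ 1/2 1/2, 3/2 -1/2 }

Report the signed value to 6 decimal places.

+√(1/2) = +0.707107

√[3·1!0!2!/4! · 1!0!1!2!1!1!] = √(1/2)
  +(−1)^0/∏(0,1,0,1,0,1)! = 1  (running 1)
⟨..|..⟩ = √(1/2)·(1) = +0.707107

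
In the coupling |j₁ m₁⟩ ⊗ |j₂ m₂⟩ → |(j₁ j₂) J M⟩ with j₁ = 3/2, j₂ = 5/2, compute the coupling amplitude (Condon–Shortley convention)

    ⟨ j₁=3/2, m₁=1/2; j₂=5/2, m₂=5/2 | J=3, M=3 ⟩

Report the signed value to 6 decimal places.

-0.790569  (= −√(5/8))

j₁+j₂−J=1  J+j₁−j₂=2  J−j₁+j₂=4  j₁+j₂+J+1=8
(j₁±m₁, j₂±m₂, J±M) = (2,1,5,0,6,0)
P² = 1440
sum k=1..1:
  [1] −1/48 = -1/48
S = -1/48
C² = P²·S² = 5/8 ; C = -0.790569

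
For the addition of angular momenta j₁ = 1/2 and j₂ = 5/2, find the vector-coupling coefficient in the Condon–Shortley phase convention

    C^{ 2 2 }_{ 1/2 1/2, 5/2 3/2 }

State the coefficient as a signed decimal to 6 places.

√[5·1!0!4!/6! · 1!0!4!1!4!0!] = √(96)
  +(−1)^0/∏(0,1,0,4,0,0)! = 1/24  (running 1/24)
⟨..|..⟩ = √(96)·(1/24) = +0.408248

+0.408248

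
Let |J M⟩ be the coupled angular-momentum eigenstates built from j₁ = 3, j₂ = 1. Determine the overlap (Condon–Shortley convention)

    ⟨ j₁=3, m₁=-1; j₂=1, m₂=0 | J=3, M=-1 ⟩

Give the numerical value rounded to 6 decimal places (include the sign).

-0.288675

√[7·1!5!1!/8! · 2!4!1!1!2!4!] = √(48)
  +(−1)^0/∏(0,1,4,1,1,0)! = 1/24  (running 1/24)
  +(−1)^1/∏(1,0,3,0,2,1)! = -1/12  (running -1/24)
⟨..|..⟩ = √(48)·(-1/24) = -0.288675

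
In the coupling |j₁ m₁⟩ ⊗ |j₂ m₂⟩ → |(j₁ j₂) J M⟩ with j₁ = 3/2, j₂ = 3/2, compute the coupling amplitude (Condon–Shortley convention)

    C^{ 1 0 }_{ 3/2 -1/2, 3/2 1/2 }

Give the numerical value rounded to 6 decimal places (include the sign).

-0.223607

√[3·2!1!1!/5! · 1!2!2!1!1!1!] = √(1/5)
  +(−1)^1/∏(1,1,1,1,0,0)! = -1  (running -1)
  +(−1)^2/∏(2,0,0,0,1,1)! = 1/2  (running -1/2)
⟨..|..⟩ = √(1/5)·(-1/2) = -0.223607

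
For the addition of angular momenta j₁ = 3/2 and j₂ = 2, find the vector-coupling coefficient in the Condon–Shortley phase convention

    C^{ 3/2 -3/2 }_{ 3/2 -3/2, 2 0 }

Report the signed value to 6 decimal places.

+√(1/5) = +0.447214

√[4·2!1!2!/6! · 0!3!2!2!0!3!] = √(16/5)
  +(−1)^2/∏(2,0,1,0,0,2)! = 1/4  (running 1/4)
⟨..|..⟩ = √(16/5)·(1/4) = +0.447214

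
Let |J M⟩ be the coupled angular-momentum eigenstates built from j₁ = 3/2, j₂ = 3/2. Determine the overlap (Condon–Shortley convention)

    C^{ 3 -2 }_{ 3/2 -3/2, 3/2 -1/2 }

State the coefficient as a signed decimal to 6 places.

+√(1/2) = +0.707107

triangle: 0!·3!·3!/7! = 36/5040
(j±m)!: 0!·3!·1!·2!·1!·5! = 1440
prefactor² = (2J+1)·Δ·N² = 72
  k=0: +1/(0!·0!·3!·1!·0!·2!) = 1/12
Σ = 1/12  ⇒  CG² = 72·1/12² = 1/2
CG = +√(1/2) = +0.707107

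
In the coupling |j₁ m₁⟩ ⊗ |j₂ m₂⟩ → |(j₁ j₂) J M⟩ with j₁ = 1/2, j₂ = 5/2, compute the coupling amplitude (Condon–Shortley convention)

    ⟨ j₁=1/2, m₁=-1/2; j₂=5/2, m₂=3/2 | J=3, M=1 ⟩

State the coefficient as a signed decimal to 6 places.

√[7·0!1!5!/7! · 0!1!4!1!4!2!] = √(192)
  +(−1)^0/∏(0,0,1,4,0,1)! = 1/24  (running 1/24)
⟨..|..⟩ = √(192)·(1/24) = +0.577350

+0.577350  (= +√(1/3))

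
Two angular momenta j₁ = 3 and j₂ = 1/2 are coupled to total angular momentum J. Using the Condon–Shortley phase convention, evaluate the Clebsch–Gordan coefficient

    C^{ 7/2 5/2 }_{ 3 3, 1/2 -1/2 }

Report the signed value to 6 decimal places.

triangle: 0!×6!×1!/8! = 720/40320
(j±m)!: 6!×0!×0!×1!×6!×1! = 518400
prefactor² = (2J+1)×Δ×N² = 518400/7
  k=0: +1/(0!×0!×0!×0!×6!×1!) = 1/720
Σ = 1/720  ⇒  CG² = 518400/7×1/720² = 1/7
CG = +√(1/7) = +0.377964

+√(1/7) = +0.377964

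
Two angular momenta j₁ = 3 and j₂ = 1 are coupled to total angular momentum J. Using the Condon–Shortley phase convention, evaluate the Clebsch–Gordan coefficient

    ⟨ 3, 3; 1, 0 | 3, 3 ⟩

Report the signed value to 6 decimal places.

j₁+j₂−J=1  J+j₁−j₂=5  J−j₁+j₂=1  j₁+j₂+J+1=8
(j₁±m₁, j₂±m₂, J±M) = (6,0,1,1,6,0)
P² = 10800
sum k=0..0:
  [0] +1/120 = 1/120
S = 1/120
C² = P²·S² = 3/4 ; C = +0.866025

+√(3/4) ≈ +0.866025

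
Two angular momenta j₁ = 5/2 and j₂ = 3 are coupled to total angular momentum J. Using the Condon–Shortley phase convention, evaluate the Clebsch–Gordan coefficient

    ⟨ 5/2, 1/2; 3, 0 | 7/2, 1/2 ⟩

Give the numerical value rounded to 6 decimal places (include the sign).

triangle: 2!*3!*4!/10! = 288/3628800
(j±m)!: 3!*2!*3!*3!*4!*3! = 62208
prefactor² = (2J+1)*Δ*N² = 6912/175
  k=0: +1/(0!*2!*2!*3!*1!*1!) = 1/24
  k=1: −1/(1!*1!*1!*2!*2!*2!) = -1/8
  k=2: +1/(2!*0!*0!*1!*3!*3!) = 1/72
Σ = -5/72  ⇒  CG² = 6912/175*(-5/72)² = 4/21
CG = −√(4/21) = -0.436436

-0.436436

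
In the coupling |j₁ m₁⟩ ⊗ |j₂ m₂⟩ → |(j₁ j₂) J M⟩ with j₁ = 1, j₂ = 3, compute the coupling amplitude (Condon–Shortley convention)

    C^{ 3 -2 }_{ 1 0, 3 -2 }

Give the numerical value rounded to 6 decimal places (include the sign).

√[7·1!1!5!/8! · 1!1!1!5!1!5!] = √(300)
  +(−1)^0/∏(0,1,1,1,0,4)! = 1/24  (running 1/24)
  +(−1)^1/∏(1,0,0,0,1,5)! = -1/120  (running 1/30)
⟨..|..⟩ = √(300)·(1/30) = +0.577350

+√(1/3) ≈ +0.577350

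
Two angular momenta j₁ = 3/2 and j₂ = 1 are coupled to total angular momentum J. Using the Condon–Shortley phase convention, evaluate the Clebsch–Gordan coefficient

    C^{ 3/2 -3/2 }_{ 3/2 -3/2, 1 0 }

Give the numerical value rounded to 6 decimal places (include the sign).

−√(3/5) ≈ -0.774597

√[4·1!2!1!/5! · 0!3!1!1!0!3!] = √(12/5)
  +(−1)^1/∏(1,0,2,0,0,1)! = -1/2  (running -1/2)
⟨..|..⟩ = √(12/5)·(-1/2) = -0.774597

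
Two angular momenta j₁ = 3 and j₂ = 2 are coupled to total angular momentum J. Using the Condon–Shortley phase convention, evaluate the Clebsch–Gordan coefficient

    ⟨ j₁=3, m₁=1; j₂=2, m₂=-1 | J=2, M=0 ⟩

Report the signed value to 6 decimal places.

−√(1/7) ≈ -0.377964

√[5·3!3!1!/8! · 4!2!1!3!2!2!] = √(36/7)
  +(−1)^0/∏(0,3,2,1,1,0)! = 1/12  (running 1/12)
  +(−1)^1/∏(1,2,1,0,2,1)! = -1/4  (running -1/6)
⟨..|..⟩ = √(36/7)·(-1/6) = -0.377964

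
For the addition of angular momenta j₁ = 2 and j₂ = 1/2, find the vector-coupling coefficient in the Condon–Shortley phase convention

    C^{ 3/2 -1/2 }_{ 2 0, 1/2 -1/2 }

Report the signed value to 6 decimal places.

+√(2/5) ≈ +0.632456

triangle: 1!·3!·0!/5! = 6/120
(j±m)!: 2!·2!·0!·1!·1!·2! = 8
prefactor² = (2J+1)·Δ·N² = 8/5
  k=0: +1/(0!·1!·2!·0!·1!·0!) = 1/2
Σ = 1/2  ⇒  CG² = 8/5·1/2² = 2/5
CG = +√(2/5) = +0.632456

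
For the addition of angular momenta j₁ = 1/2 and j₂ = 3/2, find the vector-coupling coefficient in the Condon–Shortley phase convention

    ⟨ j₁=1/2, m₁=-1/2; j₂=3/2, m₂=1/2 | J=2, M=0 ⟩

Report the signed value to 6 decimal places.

+0.707107  (= +√(1/2))

j₁+j₂−J=0  J+j₁−j₂=1  J−j₁+j₂=3  j₁+j₂+J+1=5
(j₁±m₁, j₂±m₂, J±M) = (0,1,2,1,2,2)
P² = 2
sum k=0..0:
  [0] +1/2 = 1/2
S = 1/2
C² = P²·S² = 1/2 ; C = +0.707107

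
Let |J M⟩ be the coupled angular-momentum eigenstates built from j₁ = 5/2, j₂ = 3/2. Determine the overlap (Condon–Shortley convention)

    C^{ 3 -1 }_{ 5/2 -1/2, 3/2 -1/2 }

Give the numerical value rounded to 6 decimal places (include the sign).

+√(1/60) = +0.129099

j₁+j₂−J=1  J+j₁−j₂=4  J−j₁+j₂=2  j₁+j₂+J+1=8
(j₁±m₁, j₂±m₂, J±M) = (2,3,1,2,2,4)
P² = 48/5
sum k=0..1:
  [0] +1/6 = 1/6
  [1] −1/8 = -1/8
S = 1/24
C² = P²·S² = 1/60 ; C = +0.129099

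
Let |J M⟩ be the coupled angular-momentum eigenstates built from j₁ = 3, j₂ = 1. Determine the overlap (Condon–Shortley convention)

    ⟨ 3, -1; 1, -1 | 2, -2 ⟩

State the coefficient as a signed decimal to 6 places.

+√(1/21) = +0.218218

√[5·2!4!0!/7! · 2!4!0!2!0!4!] = √(768/7)
  +(−1)^0/∏(0,2,4,0,0,0)! = 1/48  (running 1/48)
⟨..|..⟩ = √(768/7)·(1/48) = +0.218218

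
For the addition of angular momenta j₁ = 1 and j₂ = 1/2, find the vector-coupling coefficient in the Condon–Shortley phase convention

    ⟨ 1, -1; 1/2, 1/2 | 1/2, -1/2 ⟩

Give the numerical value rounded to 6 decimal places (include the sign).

triangle: 1!*1!*0!/3! = 1/6
(j±m)!: 0!*2!*1!*0!*0!*1! = 2
prefactor² = (2J+1)*Δ*N² = 2/3
  k=1: −1/(1!*0!*1!*0!*0!*0!) = -1
Σ = -1  ⇒  CG² = 2/3*(-1)² = 2/3
CG = −√(2/3) = -0.816497

-0.816497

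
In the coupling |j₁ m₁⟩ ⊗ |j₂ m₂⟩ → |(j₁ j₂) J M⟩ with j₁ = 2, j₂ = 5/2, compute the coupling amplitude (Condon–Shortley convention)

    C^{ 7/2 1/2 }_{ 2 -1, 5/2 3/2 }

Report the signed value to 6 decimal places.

triangle: 1!·3!·4!/9! = 144/362880
(j±m)!: 1!·3!·4!·1!·4!·3! = 20736
prefactor² = (2J+1)·Δ·N² = 2304/35
  k=0: +1/(0!·1!·3!·4!·0!·0!) = 1/144
  k=1: −1/(1!·0!·2!·3!·1!·1!) = -1/12
Σ = -11/144  ⇒  CG² = 2304/35·(-11/144)² = 121/315
CG = −√(121/315) = -0.619780

-0.619780  (= −√(121/315))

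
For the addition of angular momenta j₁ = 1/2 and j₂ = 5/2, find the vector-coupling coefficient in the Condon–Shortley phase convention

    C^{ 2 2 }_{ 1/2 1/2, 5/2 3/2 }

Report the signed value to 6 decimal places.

+0.408248

triangle: 1!×0!×4!/6! = 24/720
(j±m)!: 1!×0!×4!×1!×4!×0! = 576
prefactor² = (2J+1)×Δ×N² = 96
  k=0: +1/(0!×1!×0!×4!×0!×0!) = 1/24
Σ = 1/24  ⇒  CG² = 96×1/24² = 1/6
CG = +√(1/6) = +0.408248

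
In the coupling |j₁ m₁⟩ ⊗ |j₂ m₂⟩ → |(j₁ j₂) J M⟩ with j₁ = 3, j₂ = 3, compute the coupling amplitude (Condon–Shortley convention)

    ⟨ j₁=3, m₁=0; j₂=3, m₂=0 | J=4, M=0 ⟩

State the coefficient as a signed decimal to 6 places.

-0.483494

triangle: 2!×4!×4!/11! = 1152/39916800
(j±m)!: 3!×3!×3!×3!×4!×4! = 746496
prefactor² = (2J+1)×Δ×N² = 373248/1925
  k=0: +1/(0!×2!×3!×3!×1!×1!) = 1/72
  k=1: −1/(1!×1!×2!×2!×2!×2!) = -1/16
  k=2: +1/(2!×0!×1!×1!×3!×3!) = 1/72
Σ = -5/144  ⇒  CG² = 373248/1925×(-5/144)² = 18/77
CG = −√(18/77) = -0.483494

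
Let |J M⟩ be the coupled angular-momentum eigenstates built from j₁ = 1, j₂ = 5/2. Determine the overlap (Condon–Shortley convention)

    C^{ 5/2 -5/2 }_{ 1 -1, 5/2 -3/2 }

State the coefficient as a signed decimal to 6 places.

−√(2/7) = -0.534522

√[6·1!1!4!/7! · 0!2!1!4!0!5!] = √(1152/7)
  +(−1)^1/∏(1,0,1,0,0,4)! = -1/24  (running -1/24)
⟨..|..⟩ = √(1152/7)·(-1/24) = -0.534522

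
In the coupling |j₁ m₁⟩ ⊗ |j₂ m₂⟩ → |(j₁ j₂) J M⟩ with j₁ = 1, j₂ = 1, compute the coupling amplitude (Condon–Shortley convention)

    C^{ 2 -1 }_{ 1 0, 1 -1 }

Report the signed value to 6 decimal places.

+√(1/2) = +0.707107

triangle: 0!·2!·2!/5! = 4/120
(j±m)!: 1!·1!·0!·2!·1!·3! = 12
prefactor² = (2J+1)·Δ·N² = 2
  k=0: +1/(0!·0!·1!·0!·1!·2!) = 1/2
Σ = 1/2  ⇒  CG² = 2·1/2² = 1/2
CG = +√(1/2) = +0.707107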